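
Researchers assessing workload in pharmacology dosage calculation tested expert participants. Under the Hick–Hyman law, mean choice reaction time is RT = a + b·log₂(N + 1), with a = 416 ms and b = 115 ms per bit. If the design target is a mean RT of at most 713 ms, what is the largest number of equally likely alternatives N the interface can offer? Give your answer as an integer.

Set 416 + 115·log₂(N + 1) ≤ 713.
log₂(N + 1) ≤ (713 − 416) / 115 = 2.5826.
N + 1 ≤ 2^2.5826 = 5.9902.
N ≤ 4.9902, so the largest integer N is 4.

4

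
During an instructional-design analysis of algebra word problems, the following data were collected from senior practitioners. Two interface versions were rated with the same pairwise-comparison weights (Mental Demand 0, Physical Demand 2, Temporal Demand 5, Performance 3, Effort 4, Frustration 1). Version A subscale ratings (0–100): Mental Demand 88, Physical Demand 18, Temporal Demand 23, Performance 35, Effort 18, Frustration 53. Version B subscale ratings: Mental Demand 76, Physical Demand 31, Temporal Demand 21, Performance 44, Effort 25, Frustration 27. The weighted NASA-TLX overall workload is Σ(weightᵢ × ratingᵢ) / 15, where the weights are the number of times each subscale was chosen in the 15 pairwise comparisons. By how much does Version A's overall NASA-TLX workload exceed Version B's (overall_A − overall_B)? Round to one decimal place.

-3.0

Version A weighted sum = 0·88 + 2·18 + 5·23 + 3·35 + 4·18 + 1·53 = 0 + 36 + 115 + 105 + 72 + 53 = 381; overall_A = 381/15 = 25.4000.
Version B weighted sum = 0·76 + 2·31 + 5·21 + 3·44 + 4·25 + 1·27 = 0 + 62 + 105 + 132 + 100 + 27 = 426; overall_B = 426/15 = 28.4000.
Difference = 25.4000 − 28.4000 = -3.0000 ≈ -3.0.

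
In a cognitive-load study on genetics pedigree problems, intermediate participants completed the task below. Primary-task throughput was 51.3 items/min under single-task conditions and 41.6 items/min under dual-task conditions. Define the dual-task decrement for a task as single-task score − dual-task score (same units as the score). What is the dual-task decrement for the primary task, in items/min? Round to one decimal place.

9.7

Decrement = 51.3 − 41.6 = 9.7000 items/min ≈ 9.7 items/min.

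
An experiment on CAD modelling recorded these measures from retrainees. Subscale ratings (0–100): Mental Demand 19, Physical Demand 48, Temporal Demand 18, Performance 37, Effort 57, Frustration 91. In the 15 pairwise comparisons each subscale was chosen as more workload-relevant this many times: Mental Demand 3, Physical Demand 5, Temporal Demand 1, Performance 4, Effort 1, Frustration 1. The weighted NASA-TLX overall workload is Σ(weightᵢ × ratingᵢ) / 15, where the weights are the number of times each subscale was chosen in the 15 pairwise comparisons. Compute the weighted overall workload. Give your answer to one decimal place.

The tallies are the weights (they sum to 15).
Weighted sum = 3·19 + 5·48 + 1·18 + 4·37 + 1·57 + 1·91
            = 57 + 240 + 18 + 148 + 57 + 91 = 611.
Overall workload = 611 / 15 = 40.7333 ≈ 40.7.

40.7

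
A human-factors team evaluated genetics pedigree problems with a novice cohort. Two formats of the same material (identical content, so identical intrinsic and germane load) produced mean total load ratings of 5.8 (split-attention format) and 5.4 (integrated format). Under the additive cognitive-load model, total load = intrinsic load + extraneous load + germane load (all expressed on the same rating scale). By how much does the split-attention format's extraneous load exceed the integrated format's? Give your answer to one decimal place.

Intrinsic and germane load are equal across formats, so the difference in total load equals the difference in extraneous load.
Extraneous-load difference = 5.8 − 5.4 = 0.4.

0.4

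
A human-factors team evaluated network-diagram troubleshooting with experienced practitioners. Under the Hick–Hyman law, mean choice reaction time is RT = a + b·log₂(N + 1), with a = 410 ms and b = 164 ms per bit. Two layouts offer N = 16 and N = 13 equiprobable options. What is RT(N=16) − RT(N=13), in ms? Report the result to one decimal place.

45.9

RT(16) = 410 + 164·log₂(17) = 410 + 164·4.0875 = 1080.3500 ms.
RT(13) = 410 + 164·log₂(14) = 410 + 164·3.8074 = 1034.4136 ms.
Difference = 1080.3500 − 1034.4136 = 45.9364 ≈ 45.9 ms.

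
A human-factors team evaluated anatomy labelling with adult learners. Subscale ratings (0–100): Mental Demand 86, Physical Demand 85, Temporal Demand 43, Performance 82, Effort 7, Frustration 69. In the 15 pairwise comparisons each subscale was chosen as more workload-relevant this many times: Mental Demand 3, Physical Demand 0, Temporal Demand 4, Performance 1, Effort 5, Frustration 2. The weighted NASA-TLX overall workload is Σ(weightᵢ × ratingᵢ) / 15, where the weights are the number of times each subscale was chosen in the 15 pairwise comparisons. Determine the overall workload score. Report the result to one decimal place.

45.7

The tallies are the weights (they sum to 15).
Weighted sum = 3·86 + 0·85 + 4·43 + 1·82 + 5·7 + 2·69
            = 258 + 0 + 172 + 82 + 35 + 138 = 685.
Overall workload = 685 / 15 = 45.6667 ≈ 45.7.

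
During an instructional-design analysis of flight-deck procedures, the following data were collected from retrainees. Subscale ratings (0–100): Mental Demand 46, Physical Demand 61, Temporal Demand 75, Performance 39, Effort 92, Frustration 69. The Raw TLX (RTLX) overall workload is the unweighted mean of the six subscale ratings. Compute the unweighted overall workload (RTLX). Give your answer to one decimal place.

63.7

Sum of ratings = 46 + 61 + 75 + 39 + 92 + 69 = 382.
RTLX = 382 / 6 = 63.6667 ≈ 63.7.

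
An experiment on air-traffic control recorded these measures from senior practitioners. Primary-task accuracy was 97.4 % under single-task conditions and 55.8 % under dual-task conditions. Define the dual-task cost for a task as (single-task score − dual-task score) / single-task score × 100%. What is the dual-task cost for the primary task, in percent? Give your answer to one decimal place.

Cost = (97.4 − 55.8) / 97.4 × 100%
     = 41.6000 / 97.4 × 100% = 42.7105%.
≈ 42.7%.

42.7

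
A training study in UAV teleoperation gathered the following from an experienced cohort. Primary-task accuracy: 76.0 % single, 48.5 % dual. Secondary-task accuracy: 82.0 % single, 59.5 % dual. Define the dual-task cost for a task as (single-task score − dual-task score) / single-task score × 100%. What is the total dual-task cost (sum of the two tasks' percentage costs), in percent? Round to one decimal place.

Primary cost = (76.0 − 48.5) / 76.0 × 100% = 36.1842%.
Secondary cost = (82.0 − 59.5) / 82.0 × 100% = 27.4390%.
Total = 36.1842% + 27.4390% = 63.6232% ≈ 63.6%.

63.6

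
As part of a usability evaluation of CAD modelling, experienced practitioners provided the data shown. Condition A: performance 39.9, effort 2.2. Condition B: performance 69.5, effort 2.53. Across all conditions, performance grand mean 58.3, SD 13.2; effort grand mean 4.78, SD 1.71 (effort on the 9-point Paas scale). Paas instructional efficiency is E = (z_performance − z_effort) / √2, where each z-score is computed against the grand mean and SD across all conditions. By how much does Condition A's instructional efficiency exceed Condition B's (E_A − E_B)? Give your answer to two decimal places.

Condition A: z_P = (39.9 − 58.3)/13.2 = -1.3939; z_E = (2.2 − 4.78)/1.71 = -1.5088; E_A = (-1.3939 − (-1.5088))/√2 = 0.0812.
Condition B: z_P = (69.5 − 58.3)/13.2 = 0.8485; z_E = (2.53 − 4.78)/1.71 = -1.3158; E_B = (0.8485 − (-1.3158))/√2 = 1.5304.
E_A − E_B = 0.0812 − 1.5304 = -1.4492 ≈ -1.45.

-1.45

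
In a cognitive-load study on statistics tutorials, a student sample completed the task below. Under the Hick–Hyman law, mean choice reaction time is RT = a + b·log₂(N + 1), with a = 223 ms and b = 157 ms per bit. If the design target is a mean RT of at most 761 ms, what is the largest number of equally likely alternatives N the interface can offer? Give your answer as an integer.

Set 223 + 157·log₂(N + 1) ≤ 761.
log₂(N + 1) ≤ (761 − 223) / 157 = 3.4268.
N + 1 ≤ 2^3.4268 = 10.7540.
N ≤ 9.7540, so the largest integer N is 9.

9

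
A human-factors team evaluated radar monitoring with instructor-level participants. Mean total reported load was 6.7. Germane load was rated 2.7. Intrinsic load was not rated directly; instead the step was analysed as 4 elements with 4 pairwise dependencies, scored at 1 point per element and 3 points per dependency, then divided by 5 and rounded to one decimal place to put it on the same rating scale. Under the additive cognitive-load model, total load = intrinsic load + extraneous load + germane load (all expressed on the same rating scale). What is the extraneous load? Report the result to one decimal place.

0.8

Intrinsic (element-interactivity): (4 × 1 + 4 × 3) / 5 = 16 / 5 = 3.2000 → 3.2.
extraneous load = total − intrinsic − germane
             = 6.7 − 3.2 − 2.7 = 0.8.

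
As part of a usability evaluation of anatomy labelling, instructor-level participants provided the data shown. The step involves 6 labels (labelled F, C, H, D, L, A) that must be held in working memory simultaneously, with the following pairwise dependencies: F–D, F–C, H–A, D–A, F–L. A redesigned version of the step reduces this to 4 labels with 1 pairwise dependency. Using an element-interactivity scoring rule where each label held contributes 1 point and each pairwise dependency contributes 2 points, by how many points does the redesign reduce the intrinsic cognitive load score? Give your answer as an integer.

10

Original: 6 × 1 + 5 × 2 = 6 + 10 = 16.
Redesigned: 4 × 1 + 1 × 2 = 4 + 2 = 6.
Reduction = 16 − 6 = 10.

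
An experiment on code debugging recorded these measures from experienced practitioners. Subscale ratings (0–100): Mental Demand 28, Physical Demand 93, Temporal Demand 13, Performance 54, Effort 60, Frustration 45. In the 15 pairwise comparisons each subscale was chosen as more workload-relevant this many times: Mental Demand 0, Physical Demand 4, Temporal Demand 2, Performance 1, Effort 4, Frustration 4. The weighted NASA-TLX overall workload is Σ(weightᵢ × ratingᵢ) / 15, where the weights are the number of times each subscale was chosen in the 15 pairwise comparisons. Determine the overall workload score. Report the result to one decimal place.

58.1

The tallies are the weights (they sum to 15).
Weighted sum = 0·28 + 4·93 + 2·13 + 1·54 + 4·60 + 4·45
            = 0 + 372 + 26 + 54 + 240 + 180 = 872.
Overall workload = 872 / 15 = 58.1333 ≈ 58.1.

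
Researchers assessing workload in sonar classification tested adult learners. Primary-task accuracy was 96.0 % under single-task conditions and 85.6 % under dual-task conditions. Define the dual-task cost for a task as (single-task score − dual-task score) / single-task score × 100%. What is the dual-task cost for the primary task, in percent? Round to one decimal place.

Cost = (96.0 − 85.6) / 96.0 × 100%
     = 10.4000 / 96.0 × 100% = 10.8333%.
≈ 10.8%.

10.8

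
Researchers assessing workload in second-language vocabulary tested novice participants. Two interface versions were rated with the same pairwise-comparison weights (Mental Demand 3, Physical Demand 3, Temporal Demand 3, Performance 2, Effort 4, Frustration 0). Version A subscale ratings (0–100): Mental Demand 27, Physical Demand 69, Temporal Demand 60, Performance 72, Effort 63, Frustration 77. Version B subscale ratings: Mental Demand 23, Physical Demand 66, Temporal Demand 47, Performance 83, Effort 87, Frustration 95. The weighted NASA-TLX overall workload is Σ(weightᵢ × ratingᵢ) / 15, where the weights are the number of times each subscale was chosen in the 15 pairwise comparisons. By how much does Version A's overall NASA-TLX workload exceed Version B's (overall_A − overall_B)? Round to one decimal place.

-3.9

Version A weighted sum = 3·27 + 3·69 + 3·60 + 2·72 + 4·63 + 0·77 = 81 + 207 + 180 + 144 + 252 + 0 = 864; overall_A = 864/15 = 57.6000.
Version B weighted sum = 3·23 + 3·66 + 3·47 + 2·83 + 4·87 + 0·95 = 69 + 198 + 141 + 166 + 348 + 0 = 922; overall_B = 922/15 = 61.4667.
Difference = 57.6000 − 61.4667 = -3.8667 ≈ -3.9.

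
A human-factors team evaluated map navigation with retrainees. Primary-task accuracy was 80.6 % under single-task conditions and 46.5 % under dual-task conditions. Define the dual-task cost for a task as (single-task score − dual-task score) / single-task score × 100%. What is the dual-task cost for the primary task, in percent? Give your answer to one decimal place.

Cost = (80.6 − 46.5) / 80.6 × 100%
     = 34.1000 / 80.6 × 100% = 42.3077%.
≈ 42.3%.

42.3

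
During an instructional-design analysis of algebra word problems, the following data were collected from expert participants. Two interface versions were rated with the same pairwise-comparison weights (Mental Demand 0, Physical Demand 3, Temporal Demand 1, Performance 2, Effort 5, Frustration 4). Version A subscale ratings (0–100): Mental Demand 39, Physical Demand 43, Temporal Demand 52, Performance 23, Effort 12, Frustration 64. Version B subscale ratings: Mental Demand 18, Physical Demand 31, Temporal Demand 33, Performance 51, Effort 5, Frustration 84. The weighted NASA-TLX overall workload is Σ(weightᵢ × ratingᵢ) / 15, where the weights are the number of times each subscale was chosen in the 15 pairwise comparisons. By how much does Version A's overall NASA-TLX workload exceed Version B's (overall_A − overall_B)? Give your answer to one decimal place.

-3.1

Version A weighted sum = 0·39 + 3·43 + 1·52 + 2·23 + 5·12 + 4·64 = 0 + 129 + 52 + 46 + 60 + 256 = 543; overall_A = 543/15 = 36.2000.
Version B weighted sum = 0·18 + 3·31 + 1·33 + 2·51 + 5·5 + 4·84 = 0 + 93 + 33 + 102 + 25 + 336 = 589; overall_B = 589/15 = 39.2667.
Difference = 36.2000 − 39.2667 = -3.0667 ≈ -3.1.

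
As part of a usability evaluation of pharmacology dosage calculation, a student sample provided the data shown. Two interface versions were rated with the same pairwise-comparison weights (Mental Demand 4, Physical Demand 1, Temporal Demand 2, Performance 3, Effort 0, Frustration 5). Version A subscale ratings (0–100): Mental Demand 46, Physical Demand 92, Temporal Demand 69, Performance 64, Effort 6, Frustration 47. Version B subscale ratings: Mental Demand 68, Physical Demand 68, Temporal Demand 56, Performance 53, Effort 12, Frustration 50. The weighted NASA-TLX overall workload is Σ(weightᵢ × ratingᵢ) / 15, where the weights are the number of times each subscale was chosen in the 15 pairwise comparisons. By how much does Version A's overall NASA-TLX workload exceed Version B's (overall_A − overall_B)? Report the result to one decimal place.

-1.3

Version A weighted sum = 4·46 + 1·92 + 2·69 + 3·64 + 0·6 + 5·47 = 184 + 92 + 138 + 192 + 0 + 235 = 841; overall_A = 841/15 = 56.0667.
Version B weighted sum = 4·68 + 1·68 + 2·56 + 3·53 + 0·12 + 5·50 = 272 + 68 + 112 + 159 + 0 + 250 = 861; overall_B = 861/15 = 57.4000.
Difference = 56.0667 − 57.4000 = -1.3333 ≈ -1.3.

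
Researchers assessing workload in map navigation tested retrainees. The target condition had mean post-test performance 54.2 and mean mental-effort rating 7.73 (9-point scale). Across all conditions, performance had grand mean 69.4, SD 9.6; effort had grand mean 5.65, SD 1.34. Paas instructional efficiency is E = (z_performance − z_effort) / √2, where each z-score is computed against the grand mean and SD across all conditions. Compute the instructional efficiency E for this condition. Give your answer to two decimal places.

-2.22

z_performance = (54.2 − 69.4) / 9.6 = -15.2000 / 9.6 = -1.5833.
z_effort = (7.73 − 5.65) / 1.34 = 2.0800 / 1.34 = 1.5522.
z_P − z_E = -1.5833 − 1.5522 = -3.1355.
E = -3.1355 / √2 = -3.1355 / 1.41421 = -2.2171 ≈ -2.22.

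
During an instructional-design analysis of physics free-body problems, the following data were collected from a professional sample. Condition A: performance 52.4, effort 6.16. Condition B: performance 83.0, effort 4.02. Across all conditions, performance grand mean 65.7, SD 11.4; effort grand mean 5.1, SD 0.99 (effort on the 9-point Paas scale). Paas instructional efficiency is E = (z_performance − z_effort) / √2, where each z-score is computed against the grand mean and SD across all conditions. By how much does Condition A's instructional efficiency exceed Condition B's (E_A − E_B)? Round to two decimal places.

Condition A: z_P = (52.4 − 65.7)/11.4 = -1.1667; z_E = (6.16 − 5.1)/0.99 = 1.0707; E_A = (-1.1667 − 1.0707)/√2 = -1.5821.
Condition B: z_P = (83.0 − 65.7)/11.4 = 1.5175; z_E = (4.02 − 5.1)/0.99 = -1.0909; E_B = (1.5175 − (-1.0909))/√2 = 1.8444.
E_A − E_B = -1.5821 − 1.8444 = -3.4265 ≈ -3.43.

-3.43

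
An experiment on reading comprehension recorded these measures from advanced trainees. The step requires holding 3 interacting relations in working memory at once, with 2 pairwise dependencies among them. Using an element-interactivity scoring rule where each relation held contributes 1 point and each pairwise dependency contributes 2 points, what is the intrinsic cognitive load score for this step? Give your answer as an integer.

Element contribution: 3 × 1 = 3.
Interaction contribution: 2 × 2 = 4.
Intrinsic load = 3 + 4 = 7.

7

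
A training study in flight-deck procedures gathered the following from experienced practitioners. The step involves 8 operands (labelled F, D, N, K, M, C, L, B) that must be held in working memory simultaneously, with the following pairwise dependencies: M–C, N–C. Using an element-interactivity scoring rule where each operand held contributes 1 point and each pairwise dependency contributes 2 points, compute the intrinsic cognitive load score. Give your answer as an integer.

12

Count of operands held simultaneously: 8.
Count of pairwise dependencies listed: 2.
Element contribution: 8 × 1 = 8.
Interaction contribution: 2 × 2 = 4.
Intrinsic load = 8 + 4 = 12.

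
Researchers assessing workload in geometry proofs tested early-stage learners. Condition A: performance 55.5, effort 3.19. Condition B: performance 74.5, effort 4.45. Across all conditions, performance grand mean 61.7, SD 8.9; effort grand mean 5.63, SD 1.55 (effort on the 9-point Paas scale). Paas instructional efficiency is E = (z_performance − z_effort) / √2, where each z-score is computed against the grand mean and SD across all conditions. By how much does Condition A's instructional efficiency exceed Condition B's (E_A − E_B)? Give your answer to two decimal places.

Condition A: z_P = (55.5 − 61.7)/8.9 = -0.6966; z_E = (3.19 − 5.63)/1.55 = -1.5742; E_A = (-0.6966 − (-1.5742))/√2 = 0.6206.
Condition B: z_P = (74.5 − 61.7)/8.9 = 1.4382; z_E = (4.45 − 5.63)/1.55 = -0.7613; E_B = (1.4382 − (-0.7613))/√2 = 1.5553.
E_A − E_B = 0.6206 − 1.5553 = -0.9347 ≈ -0.93.

-0.93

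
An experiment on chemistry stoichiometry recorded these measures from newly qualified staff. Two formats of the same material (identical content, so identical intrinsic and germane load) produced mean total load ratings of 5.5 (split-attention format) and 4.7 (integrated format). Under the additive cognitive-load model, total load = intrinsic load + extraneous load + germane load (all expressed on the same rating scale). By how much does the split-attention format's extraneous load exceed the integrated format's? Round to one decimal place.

0.8

Intrinsic and germane load are equal across formats, so the difference in total load equals the difference in extraneous load.
Extraneous-load difference = 5.5 − 4.7 = 0.8.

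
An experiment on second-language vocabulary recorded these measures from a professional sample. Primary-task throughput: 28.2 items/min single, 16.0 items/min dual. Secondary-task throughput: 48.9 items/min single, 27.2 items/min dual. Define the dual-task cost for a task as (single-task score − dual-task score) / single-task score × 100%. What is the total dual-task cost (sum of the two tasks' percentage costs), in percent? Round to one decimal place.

87.6

Primary cost = (28.2 − 16.0) / 28.2 × 100% = 43.2624%.
Secondary cost = (48.9 − 27.2) / 48.9 × 100% = 44.3763%.
Total = 43.2624% + 44.3763% = 87.6387% ≈ 87.6%.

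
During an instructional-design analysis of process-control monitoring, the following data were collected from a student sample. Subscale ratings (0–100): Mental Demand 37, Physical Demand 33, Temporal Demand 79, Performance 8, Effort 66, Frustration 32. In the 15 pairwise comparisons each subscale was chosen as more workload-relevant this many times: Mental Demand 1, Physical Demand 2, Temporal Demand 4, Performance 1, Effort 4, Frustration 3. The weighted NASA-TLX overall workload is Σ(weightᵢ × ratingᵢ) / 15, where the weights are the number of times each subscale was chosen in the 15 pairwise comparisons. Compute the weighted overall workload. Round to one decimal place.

52.5

The tallies are the weights (they sum to 15).
Weighted sum = 1·37 + 2·33 + 4·79 + 1·8 + 4·66 + 3·32
            = 37 + 66 + 316 + 8 + 264 + 96 = 787.
Overall workload = 787 / 15 = 52.4667 ≈ 52.5.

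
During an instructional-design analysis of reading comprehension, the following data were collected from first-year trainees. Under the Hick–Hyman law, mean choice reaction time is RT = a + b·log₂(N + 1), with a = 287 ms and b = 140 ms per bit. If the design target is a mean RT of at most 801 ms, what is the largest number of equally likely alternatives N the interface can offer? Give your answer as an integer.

11

Set 287 + 140·log₂(N + 1) ≤ 801.
log₂(N + 1) ≤ (801 − 287) / 140 = 3.6714.
N + 1 ≤ 2^3.6714 = 12.7409.
N ≤ 11.7409, so the largest integer N is 11.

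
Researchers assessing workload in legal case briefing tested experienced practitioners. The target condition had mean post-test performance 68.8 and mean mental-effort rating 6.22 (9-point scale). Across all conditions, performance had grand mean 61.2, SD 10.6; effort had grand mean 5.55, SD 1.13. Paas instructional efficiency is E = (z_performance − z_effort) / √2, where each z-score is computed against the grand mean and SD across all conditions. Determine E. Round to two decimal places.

0.09

z_performance = (68.8 − 61.2) / 10.6 = 7.6000 / 10.6 = 0.7170.
z_effort = (6.22 − 5.55) / 1.13 = 0.6700 / 1.13 = 0.5929.
z_P − z_E = 0.7170 − 0.5929 = 0.1241.
E = 0.1241 / √2 = 0.1241 / 1.41421 = 0.0878 ≈ 0.09.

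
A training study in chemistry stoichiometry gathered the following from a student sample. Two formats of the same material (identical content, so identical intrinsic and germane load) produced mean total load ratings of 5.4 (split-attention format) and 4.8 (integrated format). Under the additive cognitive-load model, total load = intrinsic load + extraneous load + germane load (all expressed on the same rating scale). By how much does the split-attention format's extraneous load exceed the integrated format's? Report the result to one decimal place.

Intrinsic and germane load are equal across formats, so the difference in total load equals the difference in extraneous load.
Extraneous-load difference = 5.4 − 4.8 = 0.6.

0.6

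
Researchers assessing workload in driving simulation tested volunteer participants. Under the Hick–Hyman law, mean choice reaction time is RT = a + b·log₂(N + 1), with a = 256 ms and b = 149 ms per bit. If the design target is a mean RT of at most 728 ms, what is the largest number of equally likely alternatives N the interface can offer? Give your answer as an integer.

Set 256 + 149·log₂(N + 1) ≤ 728.
log₂(N + 1) ≤ (728 − 256) / 149 = 3.1678.
N + 1 ≤ 2^3.1678 = 8.9868.
N ≤ 7.9868, so the largest integer N is 7.

7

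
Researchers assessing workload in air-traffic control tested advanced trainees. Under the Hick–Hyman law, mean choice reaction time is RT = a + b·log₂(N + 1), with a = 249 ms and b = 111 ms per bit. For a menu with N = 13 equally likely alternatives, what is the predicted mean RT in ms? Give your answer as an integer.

672

log₂(13 + 1) = log₂(14) = 3.8074.
RT = 249 + 111 × 3.8074 = 249 + 422.6214 = 671.6214 ms.
≈ 672 ms.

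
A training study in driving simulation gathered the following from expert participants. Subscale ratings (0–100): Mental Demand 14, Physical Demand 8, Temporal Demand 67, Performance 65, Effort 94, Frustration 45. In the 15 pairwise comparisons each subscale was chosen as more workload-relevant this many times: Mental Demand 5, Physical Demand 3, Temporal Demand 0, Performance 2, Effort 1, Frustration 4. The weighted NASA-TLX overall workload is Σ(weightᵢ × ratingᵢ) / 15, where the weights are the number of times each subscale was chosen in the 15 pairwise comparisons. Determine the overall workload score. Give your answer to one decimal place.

33.2

The tallies are the weights (they sum to 15).
Weighted sum = 5·14 + 3·8 + 0·67 + 2·65 + 1·94 + 4·45
            = 70 + 24 + 0 + 130 + 94 + 180 = 498.
Overall workload = 498 / 15 = 33.2000 ≈ 33.2.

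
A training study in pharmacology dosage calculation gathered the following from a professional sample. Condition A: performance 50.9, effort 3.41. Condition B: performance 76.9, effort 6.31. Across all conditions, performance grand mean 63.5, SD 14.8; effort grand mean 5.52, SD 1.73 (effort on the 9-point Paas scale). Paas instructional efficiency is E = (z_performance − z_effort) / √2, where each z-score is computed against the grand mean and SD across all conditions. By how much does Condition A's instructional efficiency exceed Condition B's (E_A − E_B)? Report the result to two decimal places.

Condition A: z_P = (50.9 − 63.5)/14.8 = -0.8514; z_E = (3.41 − 5.52)/1.73 = -1.2197; E_A = (-0.8514 − (-1.2197))/√2 = 0.2604.
Condition B: z_P = (76.9 − 63.5)/14.8 = 0.9054; z_E = (6.31 − 5.52)/1.73 = 0.4566; E_B = (0.9054 − 0.4566)/√2 = 0.3173.
E_A − E_B = 0.2604 − 0.3173 = -0.0569 ≈ -0.06.

-0.06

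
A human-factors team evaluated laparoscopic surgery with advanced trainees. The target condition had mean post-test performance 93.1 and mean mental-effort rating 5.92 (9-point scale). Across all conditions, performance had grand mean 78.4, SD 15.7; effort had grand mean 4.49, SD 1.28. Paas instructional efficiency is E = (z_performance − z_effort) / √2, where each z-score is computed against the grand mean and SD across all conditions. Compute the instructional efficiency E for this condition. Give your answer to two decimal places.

z_performance = (93.1 − 78.4) / 15.7 = 14.7000 / 15.7 = 0.9363.
z_effort = (5.92 − 4.49) / 1.28 = 1.4300 / 1.28 = 1.1172.
z_P − z_E = 0.9363 − 1.1172 = -0.1809.
E = -0.1809 / √2 = -0.1809 / 1.41421 = -0.1279 ≈ -0.13.

-0.13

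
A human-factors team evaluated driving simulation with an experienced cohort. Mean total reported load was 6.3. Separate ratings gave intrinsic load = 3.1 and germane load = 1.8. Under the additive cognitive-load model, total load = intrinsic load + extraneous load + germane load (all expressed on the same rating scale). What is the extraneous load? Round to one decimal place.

extraneous load = total − intrinsic − germane
             = 6.3 − 3.1 − 1.8 = 1.4.

1.4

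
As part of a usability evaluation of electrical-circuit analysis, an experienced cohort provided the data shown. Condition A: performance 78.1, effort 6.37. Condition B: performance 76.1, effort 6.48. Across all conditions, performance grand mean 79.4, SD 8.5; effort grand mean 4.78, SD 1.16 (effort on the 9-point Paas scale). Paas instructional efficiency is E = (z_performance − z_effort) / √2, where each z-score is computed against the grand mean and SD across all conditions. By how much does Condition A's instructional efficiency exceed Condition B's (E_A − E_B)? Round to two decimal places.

0.23

Condition A: z_P = (78.1 − 79.4)/8.5 = -0.1529; z_E = (6.37 − 4.78)/1.16 = 1.3707; E_A = (-0.1529 − 1.3707)/√2 = -1.0773.
Condition B: z_P = (76.1 − 79.4)/8.5 = -0.3882; z_E = (6.48 − 4.78)/1.16 = 1.4655; E_B = (-0.3882 − 1.4655)/√2 = -1.3108.
E_A − E_B = -1.0773 − (-1.3108) = 0.2335 ≈ 0.23.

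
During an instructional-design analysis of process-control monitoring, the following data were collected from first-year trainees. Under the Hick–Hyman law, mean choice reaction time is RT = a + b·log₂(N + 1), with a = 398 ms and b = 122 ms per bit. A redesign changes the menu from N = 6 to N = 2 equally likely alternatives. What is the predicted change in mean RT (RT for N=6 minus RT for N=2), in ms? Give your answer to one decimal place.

149.1

RT(6) = 398 + 122·log₂(7) = 398 + 122·2.8074 = 740.5028 ms.
RT(2) = 398 + 122·log₂(3) = 398 + 122·1.5850 = 591.3700 ms.
Difference = 740.5028 − 591.3700 = 149.1328 ≈ 149.1 ms.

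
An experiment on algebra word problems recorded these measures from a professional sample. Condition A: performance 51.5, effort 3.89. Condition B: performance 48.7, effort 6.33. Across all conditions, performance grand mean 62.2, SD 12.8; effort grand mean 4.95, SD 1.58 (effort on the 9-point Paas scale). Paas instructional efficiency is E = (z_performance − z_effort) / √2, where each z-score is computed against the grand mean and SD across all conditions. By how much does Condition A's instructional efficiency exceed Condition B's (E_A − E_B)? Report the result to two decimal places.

Condition A: z_P = (51.5 − 62.2)/12.8 = -0.8359; z_E = (3.89 − 4.95)/1.58 = -0.6709; E_A = (-0.8359 − (-0.6709))/√2 = -0.1167.
Condition B: z_P = (48.7 − 62.2)/12.8 = -1.0547; z_E = (6.33 − 4.95)/1.58 = 0.8734; E_B = (-1.0547 − 0.8734)/√2 = -1.3634.
E_A − E_B = -0.1167 − (-1.3634) = 1.2467 ≈ 1.25.

1.25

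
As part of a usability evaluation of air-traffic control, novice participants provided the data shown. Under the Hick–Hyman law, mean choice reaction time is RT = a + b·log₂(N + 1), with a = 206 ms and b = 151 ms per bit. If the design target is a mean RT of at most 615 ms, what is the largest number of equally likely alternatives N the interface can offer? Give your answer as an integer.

Set 206 + 151·log₂(N + 1) ≤ 615.
log₂(N + 1) ≤ (615 − 206) / 151 = 2.7086.
N + 1 ≤ 2^2.7086 = 6.5369.
N ≤ 5.5369, so the largest integer N is 5.

5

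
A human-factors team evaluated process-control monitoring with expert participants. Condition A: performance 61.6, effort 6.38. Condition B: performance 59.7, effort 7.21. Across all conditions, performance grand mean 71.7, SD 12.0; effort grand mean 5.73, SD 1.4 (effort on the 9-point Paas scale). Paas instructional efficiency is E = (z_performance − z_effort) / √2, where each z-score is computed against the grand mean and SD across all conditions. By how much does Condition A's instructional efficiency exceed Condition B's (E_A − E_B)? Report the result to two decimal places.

Condition A: z_P = (61.6 − 71.7)/12.0 = -0.8417; z_E = (6.38 − 5.73)/1.4 = 0.4643; E_A = (-0.8417 − 0.4643)/√2 = -0.9235.
Condition B: z_P = (59.7 − 71.7)/12.0 = -1.0000; z_E = (7.21 − 5.73)/1.4 = 1.0571; E_B = (-1.0000 − 1.0571)/√2 = -1.4546.
E_A − E_B = -0.9235 − (-1.4546) = 0.5311 ≈ 0.53.

0.53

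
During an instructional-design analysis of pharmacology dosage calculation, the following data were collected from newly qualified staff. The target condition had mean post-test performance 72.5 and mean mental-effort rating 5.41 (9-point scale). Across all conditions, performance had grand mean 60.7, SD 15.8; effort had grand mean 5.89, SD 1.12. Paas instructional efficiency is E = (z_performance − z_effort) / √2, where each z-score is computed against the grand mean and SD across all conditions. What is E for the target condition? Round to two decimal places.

0.83

z_performance = (72.5 − 60.7) / 15.8 = 11.8000 / 15.8 = 0.7468.
z_effort = (5.41 − 5.89) / 1.12 = -0.4800 / 1.12 = -0.4286.
z_P − z_E = 0.7468 − (-0.4286) = 1.1754.
E = 1.1754 / √2 = 1.1754 / 1.41421 = 0.8311 ≈ 0.83.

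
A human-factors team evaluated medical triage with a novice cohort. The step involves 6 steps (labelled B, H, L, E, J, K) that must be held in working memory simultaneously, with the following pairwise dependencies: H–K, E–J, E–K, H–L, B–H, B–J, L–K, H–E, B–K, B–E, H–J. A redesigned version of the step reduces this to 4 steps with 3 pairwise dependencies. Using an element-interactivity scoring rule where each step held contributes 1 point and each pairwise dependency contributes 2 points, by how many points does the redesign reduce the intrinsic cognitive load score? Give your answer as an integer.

18

Original: 6 × 1 + 11 × 2 = 6 + 22 = 28.
Redesigned: 4 × 1 + 3 × 2 = 4 + 6 = 10.
Reduction = 28 − 10 = 18.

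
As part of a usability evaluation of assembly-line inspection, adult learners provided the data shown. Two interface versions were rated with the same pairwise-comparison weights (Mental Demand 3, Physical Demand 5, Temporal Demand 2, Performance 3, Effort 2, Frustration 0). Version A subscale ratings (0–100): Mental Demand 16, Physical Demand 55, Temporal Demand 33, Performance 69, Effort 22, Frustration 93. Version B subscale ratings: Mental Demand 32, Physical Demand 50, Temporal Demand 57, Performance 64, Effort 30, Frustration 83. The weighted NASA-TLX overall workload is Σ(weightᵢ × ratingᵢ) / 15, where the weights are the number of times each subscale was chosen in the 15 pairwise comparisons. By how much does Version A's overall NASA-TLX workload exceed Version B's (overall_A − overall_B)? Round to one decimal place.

-4.8

Version A weighted sum = 3·16 + 5·55 + 2·33 + 3·69 + 2·22 + 0·93 = 48 + 275 + 66 + 207 + 44 + 0 = 640; overall_A = 640/15 = 42.6667.
Version B weighted sum = 3·32 + 5·50 + 2·57 + 3·64 + 2·30 + 0·83 = 96 + 250 + 114 + 192 + 60 + 0 = 712; overall_B = 712/15 = 47.4667.
Difference = 42.6667 − 47.4667 = -4.8000 ≈ -4.8.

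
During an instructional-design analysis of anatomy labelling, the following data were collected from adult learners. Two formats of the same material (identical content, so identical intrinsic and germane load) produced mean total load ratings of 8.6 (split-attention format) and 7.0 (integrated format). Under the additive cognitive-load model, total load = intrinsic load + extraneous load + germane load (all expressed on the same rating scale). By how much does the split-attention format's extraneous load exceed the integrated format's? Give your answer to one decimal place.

Intrinsic and germane load are equal across formats, so the difference in total load equals the difference in extraneous load.
Extraneous-load difference = 8.6 − 7.0 = 1.6.

1.6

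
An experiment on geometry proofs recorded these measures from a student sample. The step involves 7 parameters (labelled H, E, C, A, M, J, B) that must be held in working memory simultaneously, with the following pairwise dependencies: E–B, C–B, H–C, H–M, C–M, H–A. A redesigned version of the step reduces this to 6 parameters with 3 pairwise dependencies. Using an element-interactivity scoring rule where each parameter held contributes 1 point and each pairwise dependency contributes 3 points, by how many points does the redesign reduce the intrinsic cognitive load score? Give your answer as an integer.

Original: 7 × 1 + 6 × 3 = 7 + 18 = 25.
Redesigned: 6 × 1 + 3 × 3 = 6 + 9 = 15.
Reduction = 25 − 15 = 10.

10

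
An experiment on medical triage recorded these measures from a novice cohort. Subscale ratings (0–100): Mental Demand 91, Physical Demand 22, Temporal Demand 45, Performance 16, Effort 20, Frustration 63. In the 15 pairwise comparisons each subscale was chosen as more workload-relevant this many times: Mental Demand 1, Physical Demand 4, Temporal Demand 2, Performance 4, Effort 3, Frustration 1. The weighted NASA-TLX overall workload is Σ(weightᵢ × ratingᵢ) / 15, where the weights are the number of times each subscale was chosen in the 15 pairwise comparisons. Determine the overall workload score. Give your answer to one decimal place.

The tallies are the weights (they sum to 15).
Weighted sum = 1·91 + 4·22 + 2·45 + 4·16 + 3·20 + 1·63
            = 91 + 88 + 90 + 64 + 60 + 63 = 456.
Overall workload = 456 / 15 = 30.4000 ≈ 30.4.

30.4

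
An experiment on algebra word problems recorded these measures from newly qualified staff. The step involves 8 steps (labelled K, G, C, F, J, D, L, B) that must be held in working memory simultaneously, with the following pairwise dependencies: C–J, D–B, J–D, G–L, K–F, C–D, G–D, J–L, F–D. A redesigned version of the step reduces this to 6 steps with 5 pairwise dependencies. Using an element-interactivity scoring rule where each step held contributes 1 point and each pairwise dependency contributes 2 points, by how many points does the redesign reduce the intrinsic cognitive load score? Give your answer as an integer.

10

Original: 8 × 1 + 9 × 2 = 8 + 18 = 26.
Redesigned: 6 × 1 + 5 × 2 = 6 + 10 = 16.
Reduction = 26 − 16 = 10.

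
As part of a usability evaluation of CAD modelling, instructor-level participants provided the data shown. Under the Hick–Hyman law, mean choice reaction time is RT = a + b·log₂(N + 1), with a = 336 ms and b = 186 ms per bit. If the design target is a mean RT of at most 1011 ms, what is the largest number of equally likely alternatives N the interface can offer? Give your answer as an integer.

11

Set 336 + 186·log₂(N + 1) ≤ 1011.
log₂(N + 1) ≤ (1011 − 336) / 186 = 3.6290.
N + 1 ≤ 2^3.6290 = 12.3719.
N ≤ 11.3719, so the largest integer N is 11.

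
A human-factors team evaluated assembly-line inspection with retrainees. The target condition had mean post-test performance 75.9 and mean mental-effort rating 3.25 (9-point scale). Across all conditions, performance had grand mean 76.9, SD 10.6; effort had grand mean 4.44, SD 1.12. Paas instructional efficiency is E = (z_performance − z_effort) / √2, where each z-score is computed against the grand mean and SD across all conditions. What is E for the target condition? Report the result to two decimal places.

0.68

z_performance = (75.9 − 76.9) / 10.6 = -1.0000 / 10.6 = -0.0943.
z_effort = (3.25 − 4.44) / 1.12 = -1.1900 / 1.12 = -1.0625.
z_P − z_E = -0.0943 − (-1.0625) = 0.9682.
E = 0.9682 / √2 = 0.9682 / 1.41421 = 0.6846 ≈ 0.68.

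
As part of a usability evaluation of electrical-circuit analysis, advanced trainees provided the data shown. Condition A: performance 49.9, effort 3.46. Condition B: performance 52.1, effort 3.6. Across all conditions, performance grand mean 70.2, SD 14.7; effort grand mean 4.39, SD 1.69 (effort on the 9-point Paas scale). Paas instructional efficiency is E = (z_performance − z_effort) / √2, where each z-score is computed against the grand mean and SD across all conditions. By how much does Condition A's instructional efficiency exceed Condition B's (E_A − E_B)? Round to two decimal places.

-0.05

Condition A: z_P = (49.9 − 70.2)/14.7 = -1.3810; z_E = (3.46 − 4.39)/1.69 = -0.5503; E_A = (-1.3810 − (-0.5503))/√2 = -0.5874.
Condition B: z_P = (52.1 − 70.2)/14.7 = -1.2313; z_E = (3.6 − 4.39)/1.69 = -0.4675; E_B = (-1.2313 − (-0.4675))/√2 = -0.5401.
E_A − E_B = -0.5874 − (-0.5401) = -0.0473 ≈ -0.05.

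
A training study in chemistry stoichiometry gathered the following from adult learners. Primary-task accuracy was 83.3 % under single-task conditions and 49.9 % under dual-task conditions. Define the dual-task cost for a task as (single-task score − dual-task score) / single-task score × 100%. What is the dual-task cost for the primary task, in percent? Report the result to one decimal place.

Cost = (83.3 − 49.9) / 83.3 × 100%
     = 33.4000 / 83.3 × 100% = 40.0960%.
≈ 40.1%.

40.1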